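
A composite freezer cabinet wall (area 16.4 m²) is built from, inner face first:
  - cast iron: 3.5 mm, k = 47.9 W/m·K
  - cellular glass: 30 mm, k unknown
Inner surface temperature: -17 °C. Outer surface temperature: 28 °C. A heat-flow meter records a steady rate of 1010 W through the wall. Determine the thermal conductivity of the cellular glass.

Treating each layer as a thermal resistance in series:
R_cast iron = L/(kA) = 0.0035/(47.9×16.4) = 4.455×10^-6 K/W
Sum of known resistances R_other = 4.455×10^-6 K/W
Total R = ΔT/Q = 45/1010 = 0.04455 K/W
R_cellular glass = R_total − R_other = 0.04455 K/W
k = L/(R·A) = 0.03/(0.04455×16.4)

k ≈ 0.0411 W/(m·K)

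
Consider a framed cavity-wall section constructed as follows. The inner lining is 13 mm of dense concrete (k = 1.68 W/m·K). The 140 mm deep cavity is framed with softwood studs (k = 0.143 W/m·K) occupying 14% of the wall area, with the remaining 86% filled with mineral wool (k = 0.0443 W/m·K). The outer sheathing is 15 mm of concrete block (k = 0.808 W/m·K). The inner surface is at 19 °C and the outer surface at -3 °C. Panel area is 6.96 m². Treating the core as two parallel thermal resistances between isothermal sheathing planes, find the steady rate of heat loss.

Sheathing layers in series; stud and cavity paths in parallel between them.
R_inner = 0.013/(1.68×6.96) = 0.001112 K/W
R_stud  = 0.14/(0.143×0.14×6.96) = 1.005 K/W
R_cav   = 0.14/(0.0443×0.86×6.96) = 0.528 K/W
1/R_core = 1/R_stud + 1/R_cav → R_core = 0.3461 K/W
R_outer = 0.015/(0.808×6.96) = 0.002667 K/W
R_total = 0.3499 K/W
Q = ΔT/R_total = 22/0.3499

Q ≈ 62.9 W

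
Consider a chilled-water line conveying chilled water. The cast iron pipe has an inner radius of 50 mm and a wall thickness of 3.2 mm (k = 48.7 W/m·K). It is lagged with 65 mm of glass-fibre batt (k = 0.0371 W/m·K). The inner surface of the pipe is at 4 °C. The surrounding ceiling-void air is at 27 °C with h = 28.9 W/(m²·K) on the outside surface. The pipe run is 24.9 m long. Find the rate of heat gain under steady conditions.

Per-layer cylindrical resistances, series-summed:
R_cast iron pipe wall = ln(53.2/50)/(2π×48.7×24.9) = 8.142×10^-6 K/W
R_glass-fibre batt = ln(118.2/53.2)/(2π×0.0371×24.9) = 0.1375 K/W
R_outer film = 1/(h_o·2πr_oL) = 1/(28.9×2π×0.1182×24.9) = 0.001871 K/W
R_total = 0.1394 K/W
Q = ΔT/R_total = 23/0.1394

Q ≈ 165 W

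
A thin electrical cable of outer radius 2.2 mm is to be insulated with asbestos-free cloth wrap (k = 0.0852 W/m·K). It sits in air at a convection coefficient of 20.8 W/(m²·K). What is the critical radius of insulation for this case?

r_cr ≈ 4.1 mm

For a cylinder r_cr = k/h = 0.0852/20.8
r_cr = 4.1 mm; since the bare radius (2.2 mm) is below r_cr, adding a thin layer of insulation will *increase* heat loss.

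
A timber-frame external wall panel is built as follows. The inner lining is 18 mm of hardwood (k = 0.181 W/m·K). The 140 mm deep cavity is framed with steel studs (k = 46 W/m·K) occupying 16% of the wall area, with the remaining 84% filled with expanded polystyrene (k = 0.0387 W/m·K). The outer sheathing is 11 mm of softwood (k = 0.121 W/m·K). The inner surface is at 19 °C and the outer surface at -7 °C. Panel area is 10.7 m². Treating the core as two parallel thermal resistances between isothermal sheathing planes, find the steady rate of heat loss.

Q ≈ 1330 W

Sheathing layers in series; stud and cavity paths in parallel between them.
R_inner = 0.018/(0.181×10.7) = 0.009294 K/W
R_stud  = 0.14/(46×0.16×10.7) = 0.001778 K/W
R_cav   = 0.14/(0.0387×0.84×10.7) = 0.4025 K/W
1/R_core = 1/R_stud + 1/R_cav → R_core = 0.00177 K/W
R_outer = 0.011/(0.121×10.7) = 0.008496 K/W
R_total = 0.01956 K/W
Q = ΔT/R_total = 26/0.01956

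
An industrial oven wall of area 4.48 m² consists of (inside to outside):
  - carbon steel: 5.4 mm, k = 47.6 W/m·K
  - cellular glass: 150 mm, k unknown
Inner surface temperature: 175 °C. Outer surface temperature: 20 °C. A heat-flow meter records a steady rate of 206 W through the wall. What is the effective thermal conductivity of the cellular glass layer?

Using the resistance-network approach (series):
R_carbon steel = L/(kA) = 0.0054/(47.6×4.48) = 2.532×10^-5 K/W
Sum of known resistances R_other = 2.532×10^-5 K/W
Total R = ΔT/Q = 155/206 = 0.7524 K/W
R_cellular glass = R_total − R_other = 0.7524 K/W
k = L/(R·A) = 0.15/(0.7524×4.48)

k ≈ 0.0445 W/(m·K)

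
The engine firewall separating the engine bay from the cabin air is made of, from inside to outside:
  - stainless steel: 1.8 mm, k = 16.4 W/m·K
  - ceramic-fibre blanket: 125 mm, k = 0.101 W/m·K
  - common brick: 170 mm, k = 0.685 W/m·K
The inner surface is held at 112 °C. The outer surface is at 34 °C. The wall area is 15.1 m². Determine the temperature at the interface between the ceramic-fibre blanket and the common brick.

Model the wall as resistances in series:
R_stainless steel = L/(kA) = 0.0018/(16.4×15.1) = 7.269×10^-6 K/W
R_ceramic-fibre blanket = L/(kA) = 0.125/(0.101×15.1) = 0.08196 K/W
R_common brick = L/(kA) = 0.17/(0.685×15.1) = 0.01644 K/W
R_total = 0.0984 K/W;  Q = ΔT/R_total = 78/0.0984 = 792.6 W
T_interface = T_inner − Q·ΣR(inner→interface) = 112 − 793×0.08197

T ≈ 47 °C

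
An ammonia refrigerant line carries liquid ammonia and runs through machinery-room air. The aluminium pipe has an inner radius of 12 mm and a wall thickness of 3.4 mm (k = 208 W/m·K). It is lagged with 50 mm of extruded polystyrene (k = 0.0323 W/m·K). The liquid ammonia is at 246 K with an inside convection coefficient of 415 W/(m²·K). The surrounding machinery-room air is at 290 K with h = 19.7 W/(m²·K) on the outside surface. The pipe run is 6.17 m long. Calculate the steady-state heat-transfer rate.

Q ≈ 37.3 W

Per-layer cylindrical resistances, series-summed:
R_inner film = 1/(h_i·2πr₁L) = 1/(415×2π×0.012×6.17) = 0.00518 K/W
R_aluminium pipe wall = ln(15.4/12)/(2π×208×6.17) = 3.094×10^-5 K/W
R_extruded polystyrene = ln(65.4/15.4)/(2π×0.0323×6.17) = 1.155 K/W
R_outer film = 1/(h_o·2πr_oL) = 1/(19.7×2π×0.0654×6.17) = 0.02002 K/W
R_total = 1.18 K/W
Q = ΔT/R_total = 44/1.18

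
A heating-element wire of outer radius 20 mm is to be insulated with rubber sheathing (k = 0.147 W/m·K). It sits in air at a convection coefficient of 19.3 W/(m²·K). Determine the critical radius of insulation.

For a cylinder r_cr = k/h = 0.147/19.3
r_cr = 7.62 mm; since the bare radius (20 mm) is above r_cr, any added insulation will reduce heat loss.

r_cr ≈ 7.62 mm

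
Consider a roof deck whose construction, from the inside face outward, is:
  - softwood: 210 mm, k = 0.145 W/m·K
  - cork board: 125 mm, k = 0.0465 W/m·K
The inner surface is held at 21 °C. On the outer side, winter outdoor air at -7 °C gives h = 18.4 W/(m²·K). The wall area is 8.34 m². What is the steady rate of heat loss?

Using the resistance-network approach (series):
R_softwood = L/(kA) = 0.21/(0.145×8.34) = 0.1737 K/W
R_cork board = L/(kA) = 0.125/(0.0465×8.34) = 0.3223 K/W
R_outer film = 1/(h_o·A) = 1/(18.4×8.34) = 0.006517 K/W
R_total = 0.5025 K/W
Q = ΔT / R_total = 28 / 0.5025

Q ≈ 55.7 W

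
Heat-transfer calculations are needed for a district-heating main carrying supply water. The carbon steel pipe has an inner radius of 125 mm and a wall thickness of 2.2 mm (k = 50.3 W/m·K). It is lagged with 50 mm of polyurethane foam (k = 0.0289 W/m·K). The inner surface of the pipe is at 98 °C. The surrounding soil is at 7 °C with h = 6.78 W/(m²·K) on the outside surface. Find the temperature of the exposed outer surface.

T ≈ 13.2 °C

Treating each annulus and film as a series resistance:
R_carbon steel pipe wall = ln(127.2/125)/(2π×50.3×1) = 5.52×10^-5 K/W
R_polyurethane foam = ln(177.2/127.2)/(2π×0.0289×1) = 1.826 K/W
R_outer film = 1/(h_o·2πr_oL) = 1/(6.78×2π×0.1772×1) = 0.1325 K/W
R_total = 1.958 K/W
Q = ΔT/R_total = 91/1.958
Q = 46.5 W/m
T_interface = T_inner − Q·ΣR(inner→interface) = 98 − 46.5×1.826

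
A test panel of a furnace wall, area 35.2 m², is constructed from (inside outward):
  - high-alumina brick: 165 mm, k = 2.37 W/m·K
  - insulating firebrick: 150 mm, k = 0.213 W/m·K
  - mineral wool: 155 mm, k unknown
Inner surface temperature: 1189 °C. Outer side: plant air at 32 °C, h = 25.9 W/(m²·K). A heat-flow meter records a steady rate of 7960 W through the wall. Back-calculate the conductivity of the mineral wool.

k ≈ 0.036 W/(m·K)

Series thermal resistances:
R_high-alumina brick = L/(kA) = 0.165/(2.37×35.2) = 0.001978 K/W
R_insulating firebrick = L/(kA) = 0.15/(0.213×35.2) = 0.02001 K/W
R_outer film = 1/(h_o·A) = 1/(25.9×35.2) = 0.001097 K/W
Sum of known resistances R_other = 0.02308 K/W
Total R = ΔT/Q = 1157/7960 = 0.1454 K/W
R_mineral wool = R_total − R_other = 0.1223 K/W
k = L/(R·A) = 0.155/(0.1223×35.2)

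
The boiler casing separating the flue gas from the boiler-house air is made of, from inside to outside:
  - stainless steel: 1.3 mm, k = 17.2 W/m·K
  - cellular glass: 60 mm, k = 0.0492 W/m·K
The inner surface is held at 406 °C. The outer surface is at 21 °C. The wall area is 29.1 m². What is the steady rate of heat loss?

Q ≈ 9190 W

Thermal resistances in series:
R_stainless steel = L/(kA) = 0.0013/(17.2×29.1) = 2.597×10^-6 K/W
R_cellular glass = L/(kA) = 0.06/(0.0492×29.1) = 0.04191 K/W
R_total = 0.04191 K/W
Q = ΔT / R_total = 385 / 0.04191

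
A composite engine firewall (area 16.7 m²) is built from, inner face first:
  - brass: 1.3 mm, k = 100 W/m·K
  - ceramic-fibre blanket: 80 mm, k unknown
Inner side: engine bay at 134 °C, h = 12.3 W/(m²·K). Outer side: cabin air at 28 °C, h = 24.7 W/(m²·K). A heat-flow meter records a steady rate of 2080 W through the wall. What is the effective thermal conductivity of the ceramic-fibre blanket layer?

k ≈ 0.11 W/(m·K)

Thermal resistances in series:
R_inner film = 1/(h_i·A) = 1/(12.3×16.7) = 0.004868 K/W
R_brass = L/(kA) = 0.0013/(100×16.7) = 7.784×10^-7 K/W
R_outer film = 1/(h_o·A) = 1/(24.7×16.7) = 0.002424 K/W
Sum of known resistances R_other = 0.007293 K/W
Total R = ΔT/Q = 106/2080 = 0.05096 K/W
R_ceramic-fibre blanket = R_total − R_other = 0.04367 K/W
k = L/(R·A) = 0.08/(0.04367×16.7)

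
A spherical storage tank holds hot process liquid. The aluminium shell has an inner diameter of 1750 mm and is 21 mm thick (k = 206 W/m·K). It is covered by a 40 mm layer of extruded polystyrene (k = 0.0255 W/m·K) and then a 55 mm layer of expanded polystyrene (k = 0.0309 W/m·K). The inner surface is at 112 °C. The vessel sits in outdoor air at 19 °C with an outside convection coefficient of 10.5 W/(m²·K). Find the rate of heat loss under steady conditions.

Radial (spherical) resistances in series:
R_aluminium shell = (1/0.875 − 1/0.896)/(4π×206) = 1.035×10^-5 K/W
R_extruded polystyrene = (1/0.896 − 1/0.936)/(4π×0.0255) = 0.1488 K/W
R_expanded polystyrene = (1/0.936 − 1/0.991)/(4π×0.0309) = 0.1527 K/W
R_outer film = 1/(h·4πr_o²) = 1/(10.5×4π×0.991²) = 0.007717 K/W
R_total = 0.3093 K/W
Q = ΔT/R_total = 93/0.3093

Q ≈ 301 W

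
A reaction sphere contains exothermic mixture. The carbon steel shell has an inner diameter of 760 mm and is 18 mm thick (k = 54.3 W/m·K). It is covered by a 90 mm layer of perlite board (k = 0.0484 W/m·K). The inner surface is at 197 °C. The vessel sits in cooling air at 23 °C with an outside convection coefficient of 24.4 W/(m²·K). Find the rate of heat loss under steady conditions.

Radial (spherical) resistances in series:
R_carbon steel shell = (1/0.38 − 1/0.398)/(4π×54.3) = 1.744×10^-4 K/W
R_perlite board = (1/0.398 − 1/0.488)/(4π×0.0484) = 0.7619 K/W
R_outer film = 1/(h·4πr_o²) = 1/(24.4×4π×0.488²) = 0.01369 K/W
R_total = 0.7757 K/W
Q = ΔT/R_total = 174/0.7757

Q ≈ 224 W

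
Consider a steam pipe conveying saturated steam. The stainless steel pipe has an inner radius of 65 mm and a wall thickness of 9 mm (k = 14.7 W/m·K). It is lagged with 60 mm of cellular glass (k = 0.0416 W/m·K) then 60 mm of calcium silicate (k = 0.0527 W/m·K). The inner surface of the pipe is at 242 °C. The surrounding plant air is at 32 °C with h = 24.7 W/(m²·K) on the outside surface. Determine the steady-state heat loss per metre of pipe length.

q′ ≈ 61.3 W/m

Per-layer cylindrical resistances, series-summed:
R_stainless steel pipe wall = ln(74/65)/(2π×14.7×1) = 0.001404 K/W
R_cellular glass = ln(134/74)/(2π×0.0416×1) = 2.272 K/W
R_calcium silicate = ln(194/134)/(2π×0.0527×1) = 1.117 K/W
R_outer film = 1/(h_o·2πr_oL) = 1/(24.7×2π×0.194×1) = 0.03321 K/W
R_total = 3.424 K/W
Q = ΔT/R_total = 210/3.424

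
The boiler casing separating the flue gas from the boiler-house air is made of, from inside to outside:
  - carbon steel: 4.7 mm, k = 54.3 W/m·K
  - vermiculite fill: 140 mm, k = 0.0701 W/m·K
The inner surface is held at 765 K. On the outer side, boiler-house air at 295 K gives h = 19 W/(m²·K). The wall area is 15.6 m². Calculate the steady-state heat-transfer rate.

Q ≈ 3580 W

Treating each layer as a thermal resistance in series:
R_carbon steel = L/(kA) = 0.0047/(54.3×15.6) = 5.548×10^-6 K/W
R_vermiculite fill = L/(kA) = 0.14/(0.0701×15.6) = 0.128 K/W
R_outer film = 1/(h_o·A) = 1/(19×15.6) = 0.003374 K/W
R_total = 0.1314 K/W
Q = ΔT / R_total = 470 / 0.1314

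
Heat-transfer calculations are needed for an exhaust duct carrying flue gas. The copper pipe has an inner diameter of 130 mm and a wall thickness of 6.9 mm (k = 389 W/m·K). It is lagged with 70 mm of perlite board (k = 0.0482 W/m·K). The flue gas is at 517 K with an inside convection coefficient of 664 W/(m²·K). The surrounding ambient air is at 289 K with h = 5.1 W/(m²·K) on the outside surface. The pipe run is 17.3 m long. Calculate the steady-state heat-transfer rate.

Q ≈ 1600 W

For a radial system each layer contributes R = ln(r_out/r_in)/(2πkL); films add R = 1/(hA).
R_inner film = 1/(h_i·2πr₁L) = 1/(664×2π×0.065×17.3) = 2.132×10^-4 K/W
R_copper pipe wall = ln(71.9/65)/(2π×389×17.3) = 2.386×10^-6 K/W
R_perlite board = ln(141.9/71.9)/(2π×0.0482×17.3) = 0.1298 K/W
R_outer film = 1/(h_o·2πr_oL) = 1/(5.1×2π×0.1419×17.3) = 0.01271 K/W
R_total = 0.1427 K/W
Q = ΔT/R_total = 228/0.1427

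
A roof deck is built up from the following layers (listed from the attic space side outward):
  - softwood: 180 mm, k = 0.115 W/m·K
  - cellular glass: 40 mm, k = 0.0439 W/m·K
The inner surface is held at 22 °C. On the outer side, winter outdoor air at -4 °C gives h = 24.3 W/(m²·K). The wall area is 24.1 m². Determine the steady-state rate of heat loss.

Thermal resistances in series:
R_softwood = L/(kA) = 0.18/(0.115×24.1) = 0.06495 K/W
R_cellular glass = L/(kA) = 0.04/(0.0439×24.1) = 0.03781 K/W
R_outer film = 1/(h_o·A) = 1/(24.3×24.1) = 0.001708 K/W
R_total = 0.1045 K/W
Q = ΔT / R_total = 26 / 0.1045

Q ≈ 249 W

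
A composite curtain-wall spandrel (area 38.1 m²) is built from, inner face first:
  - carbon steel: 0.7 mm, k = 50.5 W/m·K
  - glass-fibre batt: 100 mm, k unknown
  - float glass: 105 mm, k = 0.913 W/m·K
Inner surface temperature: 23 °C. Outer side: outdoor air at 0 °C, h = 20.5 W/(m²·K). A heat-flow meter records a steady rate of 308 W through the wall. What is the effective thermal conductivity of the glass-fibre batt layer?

Series thermal resistances:
R_carbon steel = L/(kA) = 0.0007/(50.5×38.1) = 3.638×10^-7 K/W
R_float glass = L/(kA) = 0.105/(0.913×38.1) = 0.003019 K/W
R_outer film = 1/(h_o·A) = 1/(20.5×38.1) = 0.00128 K/W
Sum of known resistances R_other = 0.004299 K/W
Total R = ΔT/Q = 23/308 = 0.07468 K/W
R_glass-fibre batt = R_total − R_other = 0.07038 K/W
k = L/(R·A) = 0.1/(0.07038×38.1)

k ≈ 0.0373 W/(m·K)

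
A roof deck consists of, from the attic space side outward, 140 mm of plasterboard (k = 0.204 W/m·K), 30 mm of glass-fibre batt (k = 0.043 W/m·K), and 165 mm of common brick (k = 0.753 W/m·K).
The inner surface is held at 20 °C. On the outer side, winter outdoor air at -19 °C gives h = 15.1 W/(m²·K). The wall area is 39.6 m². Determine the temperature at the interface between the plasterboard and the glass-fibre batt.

Thermal resistances in series:
R_plasterboard = L/(kA) = 0.14/(0.204×39.6) = 0.01733 K/W
R_glass-fibre batt = L/(kA) = 0.03/(0.043×39.6) = 0.01762 K/W
R_common brick = L/(kA) = 0.165/(0.753×39.6) = 0.005533 K/W
R_outer film = 1/(h_o·A) = 1/(15.1×39.6) = 0.001672 K/W
R_total = 0.04215 K/W;  Q = ΔT/R_total = 39/0.04215 = 925.2 W
T_interface = T_inner − Q·ΣR(inner→interface) = 20 − 925×0.01733

T ≈ 3.97 °C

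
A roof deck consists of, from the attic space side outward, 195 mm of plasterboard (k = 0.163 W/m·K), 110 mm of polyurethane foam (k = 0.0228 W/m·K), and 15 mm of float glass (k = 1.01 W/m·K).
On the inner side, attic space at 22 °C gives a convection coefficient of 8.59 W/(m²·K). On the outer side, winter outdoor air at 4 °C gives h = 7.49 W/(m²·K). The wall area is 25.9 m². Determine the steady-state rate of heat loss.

Q ≈ 74.2 W

Model the wall as resistances in series:
R_inner film = 1/(h_i·A) = 1/(8.59×25.9) = 0.004495 K/W
R_plasterboard = L/(kA) = 0.195/(0.163×25.9) = 0.04619 K/W
R_polyurethane foam = L/(kA) = 0.11/(0.0228×25.9) = 0.1863 K/W
R_float glass = L/(kA) = 0.015/(1.01×25.9) = 5.734×10^-4 K/W
R_outer film = 1/(h_o·A) = 1/(7.49×25.9) = 0.005155 K/W
R_total = 0.2427 K/W
Q = ΔT / R_total = 18 / 0.2427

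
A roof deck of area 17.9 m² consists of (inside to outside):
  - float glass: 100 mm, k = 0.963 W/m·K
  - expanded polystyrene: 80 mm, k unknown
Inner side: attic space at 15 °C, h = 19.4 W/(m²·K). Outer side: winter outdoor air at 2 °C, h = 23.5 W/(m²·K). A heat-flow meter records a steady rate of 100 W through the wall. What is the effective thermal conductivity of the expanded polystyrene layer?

k ≈ 0.0376 W/(m·K)

Using the resistance-network approach (series):
R_inner film = 1/(h_i·A) = 1/(19.4×17.9) = 0.00288 K/W
R_float glass = L/(kA) = 0.1/(0.963×17.9) = 0.005801 K/W
R_outer film = 1/(h_o·A) = 1/(23.5×17.9) = 0.002377 K/W
Sum of known resistances R_other = 0.01106 K/W
Total R = ΔT/Q = 13/100 = 0.13 K/W
R_expanded polystyrene = R_total − R_other = 0.1189 K/W
k = L/(R·A) = 0.08/(0.1189×17.9)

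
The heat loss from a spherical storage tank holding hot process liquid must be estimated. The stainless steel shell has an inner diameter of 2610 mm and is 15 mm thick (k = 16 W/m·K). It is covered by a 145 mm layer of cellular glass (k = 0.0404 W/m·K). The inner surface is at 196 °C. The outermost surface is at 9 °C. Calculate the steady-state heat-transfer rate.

Radial (spherical) resistances in series:
R_stainless steel shell = (1/1.305 − 1/1.32)/(4π×16) = 4.331×10^-5 K/W
R_cellular glass = (1/1.32 − 1/1.465)/(4π×0.0404) = 0.1477 K/W
R_total = 0.1477 K/W
Q = ΔT/R_total = 187/0.1477

Q ≈ 1270 W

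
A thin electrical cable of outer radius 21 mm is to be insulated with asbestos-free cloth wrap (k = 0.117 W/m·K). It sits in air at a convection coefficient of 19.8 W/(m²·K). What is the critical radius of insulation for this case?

r_cr ≈ 5.91 mm

For a cylinder r_cr = k/h = 0.117/19.8
r_cr = 5.91 mm; since the bare radius (21 mm) is above r_cr, any added insulation will reduce heat loss.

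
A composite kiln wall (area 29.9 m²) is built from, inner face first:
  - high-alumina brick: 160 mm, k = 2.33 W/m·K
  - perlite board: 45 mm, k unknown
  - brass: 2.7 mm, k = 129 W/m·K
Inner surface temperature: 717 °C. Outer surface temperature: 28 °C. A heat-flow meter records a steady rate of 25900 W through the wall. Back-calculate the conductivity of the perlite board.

k ≈ 0.0619 W/(m·K)

Series thermal resistances:
R_high-alumina brick = L/(kA) = 0.16/(2.33×29.9) = 0.002297 K/W
R_brass = L/(kA) = 0.0027/(129×29.9) = 7×10^-7 K/W
Sum of known resistances R_other = 0.002297 K/W
Total R = ΔT/Q = 689/25900 = 0.0266 K/W
R_perlite board = R_total − R_other = 0.0243 K/W
k = L/(R·A) = 0.045/(0.0243×29.9)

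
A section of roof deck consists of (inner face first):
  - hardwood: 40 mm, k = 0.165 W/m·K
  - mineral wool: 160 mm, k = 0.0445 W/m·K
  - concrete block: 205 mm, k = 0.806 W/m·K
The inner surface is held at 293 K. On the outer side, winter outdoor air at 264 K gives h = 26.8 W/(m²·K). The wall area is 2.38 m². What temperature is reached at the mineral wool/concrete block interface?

T ≈ 266 K

Thermal resistances in series:
R_hardwood = L/(kA) = 0.04/(0.165×2.38) = 0.1019 K/W
R_mineral wool = L/(kA) = 0.16/(0.0445×2.38) = 1.511 K/W
R_concrete block = L/(kA) = 0.205/(0.806×2.38) = 0.1069 K/W
R_outer film = 1/(h_o·A) = 1/(26.8×2.38) = 0.01568 K/W
R_total = 1.735 K/W;  Q = ΔT/R_total = 29/1.735 = 16.71 W
T_interface = T_inner − Q·ΣR(inner→interface) = 293 − 16.7×1.613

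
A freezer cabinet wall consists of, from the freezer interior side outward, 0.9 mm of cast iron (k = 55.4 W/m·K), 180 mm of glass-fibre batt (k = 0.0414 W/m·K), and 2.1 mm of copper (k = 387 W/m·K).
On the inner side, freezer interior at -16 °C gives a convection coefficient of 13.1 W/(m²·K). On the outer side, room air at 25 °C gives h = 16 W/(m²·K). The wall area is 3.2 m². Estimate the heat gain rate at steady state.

Thermal resistances in series:
R_inner film = 1/(h_i·A) = 1/(13.1×3.2) = 0.02385 K/W
R_cast iron = L/(kA) = 0.0009/(55.4×3.2) = 5.077×10^-6 K/W
R_glass-fibre batt = L/(kA) = 0.18/(0.0414×3.2) = 1.359 K/W
R_copper = L/(kA) = 0.0021/(387×3.2) = 1.696×10^-6 K/W
R_outer film = 1/(h_o·A) = 1/(16×3.2) = 0.01953 K/W
R_total = 1.402 K/W
Q = ΔT / R_total = 41 / 1.402

Q ≈ 29.2 W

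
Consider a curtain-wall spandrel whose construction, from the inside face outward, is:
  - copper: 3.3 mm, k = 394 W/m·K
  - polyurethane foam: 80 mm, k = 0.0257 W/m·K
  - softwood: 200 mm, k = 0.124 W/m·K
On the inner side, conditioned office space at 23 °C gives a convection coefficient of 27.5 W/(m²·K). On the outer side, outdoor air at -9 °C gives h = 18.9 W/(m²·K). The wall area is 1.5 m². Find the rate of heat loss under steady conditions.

Treating each layer as a thermal resistance in series:
R_inner film = 1/(h_i·A) = 1/(27.5×1.5) = 0.02424 K/W
R_copper = L/(kA) = 0.0033/(394×1.5) = 5.584×10^-6 K/W
R_polyurethane foam = L/(kA) = 0.08/(0.0257×1.5) = 2.075 K/W
R_softwood = L/(kA) = 0.2/(0.124×1.5) = 1.075 K/W
R_outer film = 1/(h_o·A) = 1/(18.9×1.5) = 0.03527 K/W
R_total = 3.21 K/W
Q = ΔT / R_total = 32 / 3.21

Q ≈ 9.97 W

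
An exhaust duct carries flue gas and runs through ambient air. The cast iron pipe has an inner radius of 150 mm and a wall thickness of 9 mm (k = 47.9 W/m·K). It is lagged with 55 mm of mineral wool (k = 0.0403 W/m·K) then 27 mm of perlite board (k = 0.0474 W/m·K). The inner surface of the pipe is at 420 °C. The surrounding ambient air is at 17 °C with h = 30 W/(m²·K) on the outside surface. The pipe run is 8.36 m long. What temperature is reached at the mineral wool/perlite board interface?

T ≈ 123 °C

For a radial system each layer contributes R = ln(r_out/r_in)/(2πkL); films add R = 1/(hA).
R_cast iron pipe wall = ln(159/150)/(2π×47.9×8.36) = 2.316×10^-5 K/W
R_mineral wool = ln(214/159)/(2π×0.0403×8.36) = 0.1403 K/W
R_perlite board = ln(241/214)/(2π×0.0474×8.36) = 0.04772 K/W
R_outer film = 1/(h_o·2πr_oL) = 1/(30×2π×0.241×8.36) = 0.002633 K/W
R_total = 0.1907 K/W
Q = ΔT/R_total = 403/0.1907
Q = 2110 W
T_interface = T_inner − Q·ΣR(inner→interface) = 420 − 2110×0.1404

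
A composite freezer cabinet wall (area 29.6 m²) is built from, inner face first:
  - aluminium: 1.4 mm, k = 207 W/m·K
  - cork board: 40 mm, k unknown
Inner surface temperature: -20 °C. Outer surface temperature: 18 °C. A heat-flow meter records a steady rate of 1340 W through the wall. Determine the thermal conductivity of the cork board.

k ≈ 0.0477 W/(m·K)

Treating each layer as a thermal resistance in series:
R_aluminium = L/(kA) = 0.0014/(207×29.6) = 2.285×10^-7 K/W
Sum of known resistances R_other = 2.285×10^-7 K/W
Total R = ΔT/Q = 38/1340 = 0.02836 K/W
R_cork board = R_total − R_other = 0.02836 K/W
k = L/(R·A) = 0.04/(0.02836×29.6)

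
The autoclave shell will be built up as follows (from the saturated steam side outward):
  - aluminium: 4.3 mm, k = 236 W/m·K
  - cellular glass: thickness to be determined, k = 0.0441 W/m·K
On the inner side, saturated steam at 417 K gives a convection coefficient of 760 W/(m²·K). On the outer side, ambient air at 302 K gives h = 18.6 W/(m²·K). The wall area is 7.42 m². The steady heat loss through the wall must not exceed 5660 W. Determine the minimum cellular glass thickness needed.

L ≈ 4.22 mm

Thermal resistances in series:
R_inner film = 1/(h_i·A) = 1/(760×7.42) = 1.773×10^-4 K/W
R_aluminium = L/(kA) = 0.0043/(236×7.42) = 2.456×10^-6 K/W
R_outer film = 1/(h_o·A) = 1/(18.6×7.42) = 0.007246 K/W
Sum of the known resistances R_other = 0.007426 K/W
Required total resistance R_tot = ΔT/Q_allow = 115/5660 = 0.02032 K/W
R_cellular glass = R_tot − R_other = 0.01289 K/W
L = R·k·A = 0.01289×0.0441×7.42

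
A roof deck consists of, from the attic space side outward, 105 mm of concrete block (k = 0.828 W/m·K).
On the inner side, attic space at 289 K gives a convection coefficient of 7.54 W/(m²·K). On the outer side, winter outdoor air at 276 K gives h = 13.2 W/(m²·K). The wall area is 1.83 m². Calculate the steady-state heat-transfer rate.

Q ≈ 71 W

Using the resistance-network approach (series):
R_inner film = 1/(h_i·A) = 1/(7.54×1.83) = 0.07247 K/W
R_concrete block = L/(kA) = 0.105/(0.828×1.83) = 0.0693 K/W
R_outer film = 1/(h_o·A) = 1/(13.2×1.83) = 0.0414 K/W
R_total = 0.1832 K/W
Q = ΔT / R_total = 13 / 0.1832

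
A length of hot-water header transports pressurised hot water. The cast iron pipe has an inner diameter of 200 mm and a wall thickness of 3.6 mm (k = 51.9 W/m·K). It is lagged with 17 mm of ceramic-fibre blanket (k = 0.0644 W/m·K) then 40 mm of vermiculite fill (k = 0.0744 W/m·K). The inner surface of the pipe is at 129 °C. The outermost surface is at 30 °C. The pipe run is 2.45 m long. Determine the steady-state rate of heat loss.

Radial resistances (cylindrical: R_cond = ln(r_o/r_i)/(2πkL), R_conv = 1/(h·2πrL)):
R_cast iron pipe wall = ln(103.6/100)/(2π×51.9×2.45) = 4.427×10^-5 K/W
R_ceramic-fibre blanket = ln(120.6/103.6)/(2π×0.0644×2.45) = 0.1533 K/W
R_vermiculite fill = ln(160.6/120.6)/(2π×0.0744×2.45) = 0.2501 K/W
R_total = 0.4034 K/W
Q = ΔT/R_total = 99/0.4034

Q ≈ 245 W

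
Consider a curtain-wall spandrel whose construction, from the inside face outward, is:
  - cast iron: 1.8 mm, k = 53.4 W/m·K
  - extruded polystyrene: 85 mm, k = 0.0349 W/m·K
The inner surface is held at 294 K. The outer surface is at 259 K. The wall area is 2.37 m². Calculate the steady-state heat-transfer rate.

Using the resistance-network approach (series):
R_cast iron = L/(kA) = 0.0018/(53.4×2.37) = 1.422×10^-5 K/W
R_extruded polystyrene = L/(kA) = 0.085/(0.0349×2.37) = 1.028 K/W
R_total = 1.028 K/W
Q = ΔT / R_total = 35 / 1.028

Q ≈ 34.1 W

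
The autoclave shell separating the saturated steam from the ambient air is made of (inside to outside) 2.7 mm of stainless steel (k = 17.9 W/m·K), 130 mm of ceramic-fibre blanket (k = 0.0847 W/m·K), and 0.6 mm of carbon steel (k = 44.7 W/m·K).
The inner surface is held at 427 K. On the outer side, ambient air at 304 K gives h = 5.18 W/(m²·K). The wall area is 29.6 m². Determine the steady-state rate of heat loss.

Q ≈ 2110 W

Treating each layer as a thermal resistance in series:
R_stainless steel = L/(kA) = 0.0027/(17.9×29.6) = 5.096×10^-6 K/W
R_ceramic-fibre blanket = L/(kA) = 0.13/(0.0847×29.6) = 0.05185 K/W
R_carbon steel = L/(kA) = 0.0006/(44.7×29.6) = 4.535×10^-7 K/W
R_outer film = 1/(h_o·A) = 1/(5.18×29.6) = 0.006522 K/W
R_total = 0.05838 K/W
Q = ΔT / R_total = 123 / 0.05838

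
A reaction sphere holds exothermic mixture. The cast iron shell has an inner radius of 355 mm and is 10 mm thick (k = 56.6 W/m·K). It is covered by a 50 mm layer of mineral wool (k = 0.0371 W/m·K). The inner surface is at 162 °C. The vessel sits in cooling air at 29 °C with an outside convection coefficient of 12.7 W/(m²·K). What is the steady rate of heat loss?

Q ≈ 179 W

For a spherical shell R = (1/r₁ − 1/r₂)/(4πk); film R = 1/(h·4πr²). In series:
R_cast iron shell = (1/0.355 − 1/0.365)/(4π×56.6) = 1.085×10^-4 K/W
R_mineral wool = (1/0.365 − 1/0.415)/(4π×0.0371) = 0.708 K/W
R_outer film = 1/(h·4πr_o²) = 1/(12.7×4π×0.415²) = 0.03638 K/W
R_total = 0.7445 K/W
Q = ΔT/R_total = 133/0.7445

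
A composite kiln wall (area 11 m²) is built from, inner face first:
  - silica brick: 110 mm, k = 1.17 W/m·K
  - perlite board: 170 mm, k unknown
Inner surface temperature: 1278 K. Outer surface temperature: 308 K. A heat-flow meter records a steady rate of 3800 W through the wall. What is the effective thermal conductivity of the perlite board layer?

Thermal resistances in series:
R_silica brick = L/(kA) = 0.11/(1.17×11) = 0.008547 K/W
Sum of known resistances R_other = 0.008547 K/W
Total R = ΔT/Q = 970/3800 = 0.2553 K/W
R_perlite board = R_total − R_other = 0.2467 K/W
k = L/(R·A) = 0.17/(0.2467×11)

k ≈ 0.0626 W/(m·K)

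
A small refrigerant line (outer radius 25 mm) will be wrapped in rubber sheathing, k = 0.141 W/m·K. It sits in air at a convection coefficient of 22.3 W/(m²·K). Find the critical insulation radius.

For a cylinder r_cr = k/h = 0.141/22.3
r_cr = 6.32 mm; since the bare radius (25 mm) is above r_cr, any added insulation will reduce heat loss.

r_cr ≈ 6.32 mm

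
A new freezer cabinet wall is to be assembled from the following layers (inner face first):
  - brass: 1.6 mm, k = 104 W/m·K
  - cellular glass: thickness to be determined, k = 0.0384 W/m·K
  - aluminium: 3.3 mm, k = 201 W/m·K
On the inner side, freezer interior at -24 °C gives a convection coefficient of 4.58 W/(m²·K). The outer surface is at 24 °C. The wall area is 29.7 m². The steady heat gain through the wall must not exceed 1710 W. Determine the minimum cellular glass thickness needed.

Thermal resistances in series:
R_inner film = 1/(h_i·A) = 1/(4.58×29.7) = 0.007352 K/W
R_brass = L/(kA) = 0.0016/(104×29.7) = 5.18×10^-7 K/W
R_aluminium = L/(kA) = 0.0033/(201×29.7) = 5.528×10^-7 K/W
Sum of the known resistances R_other = 0.007353 K/W
Required total resistance R_tot = ΔT/Q_allow = 48/1710 = 0.02807 K/W
R_cellular glass = R_tot − R_other = 0.02072 K/W
L = R·k·A = 0.02072×0.0384×29.7

L ≈ 23.6 mm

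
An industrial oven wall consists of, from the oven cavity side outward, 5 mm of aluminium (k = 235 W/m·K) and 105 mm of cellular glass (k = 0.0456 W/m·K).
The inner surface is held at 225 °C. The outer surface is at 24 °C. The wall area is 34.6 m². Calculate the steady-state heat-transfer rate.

Thermal resistances in series:
R_aluminium = L/(kA) = 0.005/(235×34.6) = 6.149×10^-7 K/W
R_cellular glass = L/(kA) = 0.105/(0.0456×34.6) = 0.06655 K/W
R_total = 0.06655 K/W
Q = ΔT / R_total = 201 / 0.06655

Q ≈ 3020 W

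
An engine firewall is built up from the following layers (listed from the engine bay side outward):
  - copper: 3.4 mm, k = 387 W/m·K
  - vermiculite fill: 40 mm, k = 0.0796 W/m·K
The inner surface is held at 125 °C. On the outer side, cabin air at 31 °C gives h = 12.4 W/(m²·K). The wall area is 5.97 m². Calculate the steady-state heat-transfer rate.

Series thermal resistances:
R_copper = L/(kA) = 0.0034/(387×5.97) = 1.472×10^-6 K/W
R_vermiculite fill = L/(kA) = 0.04/(0.0796×5.97) = 0.08417 K/W
R_outer film = 1/(h_o·A) = 1/(12.4×5.97) = 0.01351 K/W
R_total = 0.09768 K/W
Q = ΔT / R_total = 94 / 0.09768

Q ≈ 962 W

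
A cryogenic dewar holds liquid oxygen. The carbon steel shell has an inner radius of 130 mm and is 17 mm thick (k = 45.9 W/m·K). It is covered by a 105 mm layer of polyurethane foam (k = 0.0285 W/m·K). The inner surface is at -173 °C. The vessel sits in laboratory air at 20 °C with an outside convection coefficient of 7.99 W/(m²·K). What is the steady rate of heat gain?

Spherical conduction: R = (1/r_in − 1/r_out)/(4πk) per layer; series-sum.
R_carbon steel shell = (1/0.13 − 1/0.147)/(4π×45.9) = 0.001542 K/W
R_polyurethane foam = (1/0.147 − 1/0.252)/(4π×0.0285) = 7.914 K/W
R_outer film = 1/(h·4πr_o²) = 1/(7.99×4π×0.252²) = 0.1568 K/W
R_total = 8.073 K/W
Q = ΔT/R_total = 193/8.073

Q ≈ 23.9 W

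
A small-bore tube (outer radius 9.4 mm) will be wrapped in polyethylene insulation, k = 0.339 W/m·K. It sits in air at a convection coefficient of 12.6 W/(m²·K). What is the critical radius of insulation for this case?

For a cylinder r_cr = k/h = 0.339/12.6
r_cr = 26.9 mm; since the bare radius (9.4 mm) is below r_cr, adding a thin layer of insulation will *increase* heat loss.

r_cr ≈ 26.9 mm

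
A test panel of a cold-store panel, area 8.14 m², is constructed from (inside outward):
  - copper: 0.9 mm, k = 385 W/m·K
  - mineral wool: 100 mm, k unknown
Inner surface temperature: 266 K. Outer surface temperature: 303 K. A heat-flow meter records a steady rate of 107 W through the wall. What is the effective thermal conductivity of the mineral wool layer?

k ≈ 0.0355 W/(m·K)

Model the wall as resistances in series:
R_copper = L/(kA) = 0.0009/(385×8.14) = 2.872×10^-7 K/W
Sum of known resistances R_other = 2.872×10^-7 K/W
Total R = ΔT/Q = 37/107 = 0.3458 K/W
R_mineral wool = R_total − R_other = 0.3458 K/W
k = L/(R·A) = 0.1/(0.3458×8.14)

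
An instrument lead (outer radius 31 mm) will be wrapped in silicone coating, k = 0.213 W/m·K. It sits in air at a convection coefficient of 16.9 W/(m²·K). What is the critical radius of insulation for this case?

For a cylinder r_cr = k/h = 0.213/16.9
r_cr = 12.6 mm; since the bare radius (31 mm) is above r_cr, any added insulation will reduce heat loss.

r_cr ≈ 12.6 mm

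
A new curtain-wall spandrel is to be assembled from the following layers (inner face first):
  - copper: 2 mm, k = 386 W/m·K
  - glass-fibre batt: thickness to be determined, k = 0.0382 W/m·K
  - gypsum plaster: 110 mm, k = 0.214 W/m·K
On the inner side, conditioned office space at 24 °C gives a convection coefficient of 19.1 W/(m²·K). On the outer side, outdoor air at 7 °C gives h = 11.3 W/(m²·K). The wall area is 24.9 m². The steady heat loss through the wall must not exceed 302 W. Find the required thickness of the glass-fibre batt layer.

L ≈ 28.5 mm

Thermal resistances in series:
R_inner film = 1/(h_i·A) = 1/(19.1×24.9) = 0.002103 K/W
R_copper = L/(kA) = 0.002/(386×24.9) = 2.081×10^-7 K/W
R_gypsum plaster = L/(kA) = 0.11/(0.214×24.9) = 0.02064 K/W
R_outer film = 1/(h_o·A) = 1/(11.3×24.9) = 0.003554 K/W
Sum of the known resistances R_other = 0.0263 K/W
Required total resistance R_tot = ΔT/Q_allow = 17/302 = 0.05629 K/W
R_glass-fibre batt = R_tot − R_other = 0.02999 K/W
L = R·k·A = 0.02999×0.0382×24.9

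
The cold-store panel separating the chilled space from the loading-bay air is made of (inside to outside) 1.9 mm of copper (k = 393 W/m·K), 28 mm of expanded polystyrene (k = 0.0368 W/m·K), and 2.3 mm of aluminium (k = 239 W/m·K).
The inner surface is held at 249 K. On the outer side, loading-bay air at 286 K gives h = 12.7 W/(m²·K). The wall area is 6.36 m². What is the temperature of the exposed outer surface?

Using the resistance-network approach (series):
R_copper = L/(kA) = 0.0019/(393×6.36) = 7.602×10^-7 K/W
R_expanded polystyrene = L/(kA) = 0.028/(0.0368×6.36) = 0.1196 K/W
R_aluminium = L/(kA) = 0.0023/(239×6.36) = 1.513×10^-6 K/W
R_outer film = 1/(h_o·A) = 1/(12.7×6.36) = 0.01238 K/W
R_total = 0.132 K/W;  Q = ΔT/R_total = 37/0.132 = 280.3 W
T_interface = T_inner + Q·ΣR(inner→interface) = 249 + 280×0.1196

T ≈ 283 K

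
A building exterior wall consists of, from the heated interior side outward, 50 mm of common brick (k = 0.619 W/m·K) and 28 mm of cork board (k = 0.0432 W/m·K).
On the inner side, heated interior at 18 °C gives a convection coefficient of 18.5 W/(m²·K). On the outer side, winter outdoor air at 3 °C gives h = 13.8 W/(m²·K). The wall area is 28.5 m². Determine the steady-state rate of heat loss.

Thermal resistances in series:
R_inner film = 1/(h_i·A) = 1/(18.5×28.5) = 0.001897 K/W
R_common brick = L/(kA) = 0.05/(0.619×28.5) = 0.002834 K/W
R_cork board = L/(kA) = 0.028/(0.0432×28.5) = 0.02274 K/W
R_outer film = 1/(h_o·A) = 1/(13.8×28.5) = 0.002543 K/W
R_total = 0.03002 K/W
Q = ΔT / R_total = 15 / 0.03002

Q ≈ 500 W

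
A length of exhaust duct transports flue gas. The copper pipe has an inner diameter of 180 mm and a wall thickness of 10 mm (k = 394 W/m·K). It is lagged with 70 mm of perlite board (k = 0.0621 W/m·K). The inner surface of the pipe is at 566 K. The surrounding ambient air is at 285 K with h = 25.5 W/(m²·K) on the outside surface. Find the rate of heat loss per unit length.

q′ ≈ 201 W/m

Treating each annulus and film as a series resistance:
R_copper pipe wall = ln(100/90)/(2π×394×1) = 4.256×10^-5 K/W
R_perlite board = ln(170/100)/(2π×0.0621×1) = 1.36 K/W
R_outer film = 1/(h_o·2πr_oL) = 1/(25.5×2π×0.17×1) = 0.03671 K/W
R_total = 1.397 K/W
Q = ΔT/R_total = 281/1.397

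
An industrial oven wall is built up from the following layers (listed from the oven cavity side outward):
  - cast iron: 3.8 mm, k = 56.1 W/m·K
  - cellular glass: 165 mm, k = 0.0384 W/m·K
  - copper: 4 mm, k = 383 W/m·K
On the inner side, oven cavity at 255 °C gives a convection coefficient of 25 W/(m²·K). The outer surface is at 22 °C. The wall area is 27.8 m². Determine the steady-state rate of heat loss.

Q ≈ 1490 W

Treating each layer as a thermal resistance in series:
R_inner film = 1/(h_i·A) = 1/(25×27.8) = 0.001439 K/W
R_cast iron = L/(kA) = 0.0038/(56.1×27.8) = 2.437×10^-6 K/W
R_cellular glass = L/(kA) = 0.165/(0.0384×27.8) = 0.1546 K/W
R_copper = L/(kA) = 0.004/(383×27.8) = 3.757×10^-7 K/W
R_total = 0.156 K/W
Q = ΔT / R_total = 233 / 0.156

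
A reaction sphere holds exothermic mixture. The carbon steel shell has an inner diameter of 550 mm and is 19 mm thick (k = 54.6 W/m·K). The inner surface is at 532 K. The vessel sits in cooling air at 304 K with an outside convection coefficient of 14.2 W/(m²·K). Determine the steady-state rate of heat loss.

Q ≈ 3500 W

Spherical conduction: R = (1/r_in − 1/r_out)/(4πk) per layer; series-sum.
R_carbon steel shell = (1/0.275 − 1/0.294)/(4π×54.6) = 3.425×10^-4 K/W
R_outer film = 1/(h·4πr_o²) = 1/(14.2×4π×0.294²) = 0.06483 K/W
R_total = 0.06518 K/W
Q = ΔT/R_total = 228/0.06518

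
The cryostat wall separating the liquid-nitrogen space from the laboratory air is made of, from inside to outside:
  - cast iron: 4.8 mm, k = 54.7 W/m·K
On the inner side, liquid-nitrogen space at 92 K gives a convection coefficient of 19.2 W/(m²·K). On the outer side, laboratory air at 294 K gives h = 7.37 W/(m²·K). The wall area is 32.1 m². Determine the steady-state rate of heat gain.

Q ≈ 34500 W

Series thermal resistances:
R_inner film = 1/(h_i·A) = 1/(19.2×32.1) = 0.001623 K/W
R_cast iron = L/(kA) = 0.0048/(54.7×32.1) = 2.734×10^-6 K/W
R_outer film = 1/(h_o·A) = 1/(7.37×32.1) = 0.004227 K/W
R_total = 0.005852 K/W
Q = ΔT / R_total = 202 / 0.005852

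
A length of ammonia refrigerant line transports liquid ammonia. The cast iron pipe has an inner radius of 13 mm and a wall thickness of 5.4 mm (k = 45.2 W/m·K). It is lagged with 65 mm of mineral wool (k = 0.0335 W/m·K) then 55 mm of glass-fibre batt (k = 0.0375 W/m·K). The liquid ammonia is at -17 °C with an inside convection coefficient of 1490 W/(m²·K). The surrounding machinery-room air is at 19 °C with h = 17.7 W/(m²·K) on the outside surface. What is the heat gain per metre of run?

q′ ≈ 3.83 W/m

Radial resistances (cylindrical: R_cond = ln(r_o/r_i)/(2πkL), R_conv = 1/(h·2πrL)):
R_inner film = 1/(h_i·2πr₁L) = 1/(1490×2π×0.013×1) = 0.008217 K/W
R_cast iron pipe wall = ln(18.4/13)/(2π×45.2×1) = 0.001223 K/W
R_mineral wool = ln(83.4/18.4)/(2π×0.0335×1) = 7.18 K/W
R_glass-fibre batt = ln(138.4/83.4)/(2π×0.0375×1) = 2.15 K/W
R_outer film = 1/(h_o·2πr_oL) = 1/(17.7×2π×0.1384×1) = 0.06497 K/W
R_total = 9.404 K/W
Q = ΔT/R_total = 36/9.404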